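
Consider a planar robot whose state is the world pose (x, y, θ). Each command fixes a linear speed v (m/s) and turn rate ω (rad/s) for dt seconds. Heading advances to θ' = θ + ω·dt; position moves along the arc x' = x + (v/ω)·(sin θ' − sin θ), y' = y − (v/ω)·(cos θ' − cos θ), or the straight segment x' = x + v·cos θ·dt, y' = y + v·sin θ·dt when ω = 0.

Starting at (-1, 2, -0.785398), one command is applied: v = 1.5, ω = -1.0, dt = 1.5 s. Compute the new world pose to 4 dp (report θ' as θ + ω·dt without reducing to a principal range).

θ' = -0.7854 + -1.0·1.5 = -2.2854
R = v/ω = 1.5/-1.0 = -1.5000
x' = -1 + -1.5000·(sin -2.2854 − sin -0.7854) = -0.9276
y' = 2 − -1.5000·(cos -2.2854 − cos -0.7854) = -0.0436

(-0.9276, -0.0436, -2.2854)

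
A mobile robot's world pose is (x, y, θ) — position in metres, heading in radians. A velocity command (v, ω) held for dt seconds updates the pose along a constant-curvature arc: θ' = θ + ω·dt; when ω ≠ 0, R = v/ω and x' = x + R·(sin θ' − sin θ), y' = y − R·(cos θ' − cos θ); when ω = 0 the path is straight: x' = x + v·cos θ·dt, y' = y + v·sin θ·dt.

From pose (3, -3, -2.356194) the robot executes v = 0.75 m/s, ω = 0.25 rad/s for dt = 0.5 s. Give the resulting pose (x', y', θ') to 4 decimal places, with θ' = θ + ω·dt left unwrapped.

(2.7521, -3.2810, -2.2312)

θ' = -2.3562 + 0.25·0.5 = -2.2312
R = v/ω = 0.75/0.25 = 3.0000
x' = 3 + 3.0000·(sin -2.2312 − sin -2.3562) = 2.7521
y' = -3 − 3.0000·(cos -2.2312 − cos -2.3562) = -3.2810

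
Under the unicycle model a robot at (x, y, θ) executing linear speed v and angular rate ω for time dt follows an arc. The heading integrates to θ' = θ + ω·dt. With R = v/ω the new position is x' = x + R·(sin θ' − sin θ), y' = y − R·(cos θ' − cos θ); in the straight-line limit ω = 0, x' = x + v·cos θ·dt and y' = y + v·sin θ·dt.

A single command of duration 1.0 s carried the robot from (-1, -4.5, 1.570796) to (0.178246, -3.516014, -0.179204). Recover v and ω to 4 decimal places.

v = 1.7500, ω = -1.7500

Δθ = -0.179204 − 1.570796 = -1.750000
ω = Δθ/dt = -1.750000/1.0 = -1.7500
R = Δx/(sin θ' − sin θ) = -1.0000
v = R·ω = -1.0000·-1.7500 = 1.7500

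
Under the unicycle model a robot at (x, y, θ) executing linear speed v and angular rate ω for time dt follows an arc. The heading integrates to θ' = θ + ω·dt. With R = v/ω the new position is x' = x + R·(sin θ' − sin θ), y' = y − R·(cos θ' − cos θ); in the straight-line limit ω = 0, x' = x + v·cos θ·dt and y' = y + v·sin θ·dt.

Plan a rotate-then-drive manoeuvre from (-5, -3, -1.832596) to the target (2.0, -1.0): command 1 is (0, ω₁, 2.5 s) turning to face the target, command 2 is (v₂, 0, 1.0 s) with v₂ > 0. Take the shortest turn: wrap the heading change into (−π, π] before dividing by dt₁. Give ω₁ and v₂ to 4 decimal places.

ω₁ = 0.8444, v₂ = 7.2801

heading to target = atan2(-1−-3, 2−-5) = 0.2783
Δθ = wrap(0.2783 − -1.8326) = 2.1109; ω₁ = Δθ/dt₁ = 0.8444
distance = √((2−-5)² + (-1−-3)²) = 7.2801; v₂ = distance/dt₂ = 7.2801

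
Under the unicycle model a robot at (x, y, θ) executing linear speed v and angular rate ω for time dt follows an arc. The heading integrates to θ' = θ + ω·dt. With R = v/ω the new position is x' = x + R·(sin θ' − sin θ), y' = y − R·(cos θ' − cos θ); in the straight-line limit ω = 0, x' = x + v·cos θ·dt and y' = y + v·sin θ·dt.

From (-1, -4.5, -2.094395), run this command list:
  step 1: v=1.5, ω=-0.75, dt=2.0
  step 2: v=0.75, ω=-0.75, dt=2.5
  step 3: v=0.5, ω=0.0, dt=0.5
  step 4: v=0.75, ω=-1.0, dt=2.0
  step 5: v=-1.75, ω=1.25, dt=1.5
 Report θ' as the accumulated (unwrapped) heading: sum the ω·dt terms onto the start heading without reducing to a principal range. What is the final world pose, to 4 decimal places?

(-4.6719, -3.2089, -5.5944)

step 1: θ'=-3.5944 (R=-2.0000) → pose (-3.6070, -5.2984, -3.5944)
step 2: θ'=-5.4694 (R=-1.0000) → pose (-3.8964, -3.7125, -5.4694)
step 3: θ'=-5.4694 (straight) → pose (-3.7247, -3.5308, -5.4694)
step 4: θ'=-7.4694 (R=-0.7500) → pose (-2.4844, -3.7644, -7.4694)
step 5: θ'=-5.5944 (R=-1.4000) → pose (-4.6719, -3.2089, -5.5944)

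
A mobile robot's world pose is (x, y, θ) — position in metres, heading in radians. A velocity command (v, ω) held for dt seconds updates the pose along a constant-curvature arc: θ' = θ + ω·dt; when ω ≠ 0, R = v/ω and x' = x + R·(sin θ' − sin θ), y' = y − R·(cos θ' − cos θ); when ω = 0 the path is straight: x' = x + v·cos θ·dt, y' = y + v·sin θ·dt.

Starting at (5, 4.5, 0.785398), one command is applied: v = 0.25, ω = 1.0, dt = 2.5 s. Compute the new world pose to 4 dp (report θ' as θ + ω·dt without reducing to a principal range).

(4.7874, 4.9242, 3.2854)

θ' = 0.7854 + 1.0·2.5 = 3.2854
R = v/ω = 0.25/1.0 = 0.2500
x' = 5 + 0.2500·(sin 3.2854 − sin 0.7854) = 4.7874
y' = 4.5 − 0.2500·(cos 3.2854 − cos 0.7854) = 4.9242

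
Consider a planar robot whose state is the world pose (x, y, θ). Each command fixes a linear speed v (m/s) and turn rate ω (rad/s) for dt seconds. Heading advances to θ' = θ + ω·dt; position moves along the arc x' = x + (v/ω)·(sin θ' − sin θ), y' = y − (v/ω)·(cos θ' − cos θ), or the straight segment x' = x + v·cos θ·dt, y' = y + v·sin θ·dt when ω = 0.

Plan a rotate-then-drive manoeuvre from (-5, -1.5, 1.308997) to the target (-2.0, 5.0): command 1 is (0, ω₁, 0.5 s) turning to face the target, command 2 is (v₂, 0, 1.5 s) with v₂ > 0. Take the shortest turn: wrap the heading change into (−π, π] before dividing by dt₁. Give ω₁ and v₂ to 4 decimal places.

ω₁ = -0.3412, v₂ = 4.7726

heading to target = atan2(5−-1.5, -2−-5) = 1.1384
Δθ = wrap(1.1384 − 1.3090) = -0.1706; ω₁ = Δθ/dt₁ = -0.3412
distance = √((-2−-5)² + (5−-1.5)²) = 7.1589; v₂ = distance/dt₂ = 4.7726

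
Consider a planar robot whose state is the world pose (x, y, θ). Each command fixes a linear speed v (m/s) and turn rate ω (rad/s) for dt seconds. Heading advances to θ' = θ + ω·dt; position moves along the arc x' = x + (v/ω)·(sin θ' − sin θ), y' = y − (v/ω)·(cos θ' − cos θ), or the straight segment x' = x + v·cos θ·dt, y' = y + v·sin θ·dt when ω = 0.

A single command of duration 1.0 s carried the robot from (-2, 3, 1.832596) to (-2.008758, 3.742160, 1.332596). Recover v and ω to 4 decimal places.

Δθ = 1.332596 − 1.832596 = -0.500000
ω = Δθ/dt = -0.500000/1.0 = -0.5000
R = −Δy/(cos θ' − cos θ) = -1.5000
v = R·ω = -1.5000·-0.5000 = 0.7500

v = 0.7500, ω = -0.5000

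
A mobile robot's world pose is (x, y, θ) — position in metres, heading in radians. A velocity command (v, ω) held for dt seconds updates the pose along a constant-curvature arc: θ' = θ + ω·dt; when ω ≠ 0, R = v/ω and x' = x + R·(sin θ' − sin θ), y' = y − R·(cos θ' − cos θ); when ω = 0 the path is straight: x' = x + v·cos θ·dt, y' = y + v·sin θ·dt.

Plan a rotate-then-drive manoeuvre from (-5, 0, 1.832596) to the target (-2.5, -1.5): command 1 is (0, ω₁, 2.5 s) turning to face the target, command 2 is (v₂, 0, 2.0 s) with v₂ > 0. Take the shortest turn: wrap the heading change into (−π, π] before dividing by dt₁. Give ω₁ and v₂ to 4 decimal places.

ω₁ = -0.9492, v₂ = 1.4577

heading to target = atan2(-1.5−0, -2.5−-5) = -0.5404
Δθ = wrap(-0.5404 − 1.8326) = -2.3730; ω₁ = Δθ/dt₁ = -0.9492
distance = √((-2.5−-5)² + (-1.5−0)²) = 2.9155; v₂ = distance/dt₂ = 1.4577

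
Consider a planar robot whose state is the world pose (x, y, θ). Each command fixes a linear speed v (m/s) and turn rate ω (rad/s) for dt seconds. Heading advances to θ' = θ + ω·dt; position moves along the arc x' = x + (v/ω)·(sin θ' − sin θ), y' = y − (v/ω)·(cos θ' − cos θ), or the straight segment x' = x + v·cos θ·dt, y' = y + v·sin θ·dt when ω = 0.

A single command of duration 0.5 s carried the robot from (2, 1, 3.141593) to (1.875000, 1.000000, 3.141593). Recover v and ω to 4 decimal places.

v = 0.2500, ω = 0.0000

Δθ = 3.141593 − 3.141593 = 0.000000
ω = Δθ/dt = 0.000000/0.5 = 0.0000
ω = 0 → v = (Δx·cos θ + Δy·sin θ)/dt = 0.2500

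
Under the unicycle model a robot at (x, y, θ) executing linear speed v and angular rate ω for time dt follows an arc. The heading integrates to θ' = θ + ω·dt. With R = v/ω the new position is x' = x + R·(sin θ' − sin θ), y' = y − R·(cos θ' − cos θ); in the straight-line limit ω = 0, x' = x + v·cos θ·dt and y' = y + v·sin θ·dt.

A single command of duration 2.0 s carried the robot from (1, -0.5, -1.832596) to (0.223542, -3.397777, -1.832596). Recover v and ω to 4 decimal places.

Δθ = -1.832596 − -1.832596 = 0.000000
ω = Δθ/dt = 0.000000/2.0 = 0.0000
ω = 0 → v = (Δx·cos θ + Δy·sin θ)/dt = 1.5000

v = 1.5000, ω = 0.0000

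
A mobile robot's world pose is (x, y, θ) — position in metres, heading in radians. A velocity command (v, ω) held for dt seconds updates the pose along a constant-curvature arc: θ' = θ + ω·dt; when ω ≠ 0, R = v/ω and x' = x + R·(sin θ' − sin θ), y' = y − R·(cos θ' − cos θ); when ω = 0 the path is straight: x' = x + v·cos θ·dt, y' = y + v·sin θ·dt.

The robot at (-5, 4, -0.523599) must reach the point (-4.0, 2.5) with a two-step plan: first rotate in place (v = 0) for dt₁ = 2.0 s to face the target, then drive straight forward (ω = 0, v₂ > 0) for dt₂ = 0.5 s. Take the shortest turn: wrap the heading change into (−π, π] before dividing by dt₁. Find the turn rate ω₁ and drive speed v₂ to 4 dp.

ω₁ = -0.2296, v₂ = 3.6056

heading to target = atan2(2.5−4, -4−-5) = -0.9828
Δθ = wrap(-0.9828 − -0.5236) = -0.4592; ω₁ = Δθ/dt₁ = -0.2296
distance = √((-4−-5)² + (2.5−4)²) = 1.8028; v₂ = distance/dt₂ = 3.6056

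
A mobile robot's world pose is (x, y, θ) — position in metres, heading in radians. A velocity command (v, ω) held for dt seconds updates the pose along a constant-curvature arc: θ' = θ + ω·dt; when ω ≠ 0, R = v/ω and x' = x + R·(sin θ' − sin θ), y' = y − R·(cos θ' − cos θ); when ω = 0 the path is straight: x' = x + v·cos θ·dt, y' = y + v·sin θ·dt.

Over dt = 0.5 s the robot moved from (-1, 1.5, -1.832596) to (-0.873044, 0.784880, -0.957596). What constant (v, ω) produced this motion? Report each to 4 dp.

v = 1.5000, ω = 1.7500

Δθ = -0.957596 − -1.832596 = 0.875000
ω = Δθ/dt = 0.875000/0.5 = 1.7500
R = −Δy/(cos θ' − cos θ) = 0.8571
v = R·ω = 0.8571·1.7500 = 1.5000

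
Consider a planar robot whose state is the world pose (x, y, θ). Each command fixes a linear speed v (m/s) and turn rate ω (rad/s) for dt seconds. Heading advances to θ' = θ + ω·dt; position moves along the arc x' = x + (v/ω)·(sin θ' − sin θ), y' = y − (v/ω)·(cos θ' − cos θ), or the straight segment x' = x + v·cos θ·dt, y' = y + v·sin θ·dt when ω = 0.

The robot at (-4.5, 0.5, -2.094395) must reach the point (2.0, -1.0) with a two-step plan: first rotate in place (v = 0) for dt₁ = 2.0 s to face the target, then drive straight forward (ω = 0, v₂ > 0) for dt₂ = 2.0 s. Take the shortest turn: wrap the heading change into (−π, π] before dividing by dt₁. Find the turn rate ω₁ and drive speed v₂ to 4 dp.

heading to target = atan2(-1−0.5, 2−-4.5) = -0.2268
Δθ = wrap(-0.2268 − -2.0944) = 1.8676; ω₁ = Δθ/dt₁ = 0.9338
distance = √((2−-4.5)² + (-1−0.5)²) = 6.6708; v₂ = distance/dt₂ = 3.3354

ω₁ = 0.9338, v₂ = 3.3354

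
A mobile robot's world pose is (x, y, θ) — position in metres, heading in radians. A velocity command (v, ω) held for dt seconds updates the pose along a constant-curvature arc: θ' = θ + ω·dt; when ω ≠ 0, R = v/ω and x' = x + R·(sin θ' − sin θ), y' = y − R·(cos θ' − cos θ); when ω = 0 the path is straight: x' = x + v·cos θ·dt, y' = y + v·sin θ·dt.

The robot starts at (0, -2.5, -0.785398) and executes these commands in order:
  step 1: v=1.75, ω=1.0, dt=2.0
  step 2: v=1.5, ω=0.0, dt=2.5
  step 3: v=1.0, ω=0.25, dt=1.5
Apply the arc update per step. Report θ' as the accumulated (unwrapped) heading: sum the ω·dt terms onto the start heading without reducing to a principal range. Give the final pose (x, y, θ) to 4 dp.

step 1: θ'=1.2146 (R=1.7500) → pose (2.8776, -1.8728, 1.2146)
step 2: θ'=1.2146 (straight) → pose (4.1853, 1.6418, 1.2146)
step 3: θ'=1.5896 (R=4.0000) → pose (4.4356, 3.1119, 1.5896)

(4.4356, 3.1119, 1.5896)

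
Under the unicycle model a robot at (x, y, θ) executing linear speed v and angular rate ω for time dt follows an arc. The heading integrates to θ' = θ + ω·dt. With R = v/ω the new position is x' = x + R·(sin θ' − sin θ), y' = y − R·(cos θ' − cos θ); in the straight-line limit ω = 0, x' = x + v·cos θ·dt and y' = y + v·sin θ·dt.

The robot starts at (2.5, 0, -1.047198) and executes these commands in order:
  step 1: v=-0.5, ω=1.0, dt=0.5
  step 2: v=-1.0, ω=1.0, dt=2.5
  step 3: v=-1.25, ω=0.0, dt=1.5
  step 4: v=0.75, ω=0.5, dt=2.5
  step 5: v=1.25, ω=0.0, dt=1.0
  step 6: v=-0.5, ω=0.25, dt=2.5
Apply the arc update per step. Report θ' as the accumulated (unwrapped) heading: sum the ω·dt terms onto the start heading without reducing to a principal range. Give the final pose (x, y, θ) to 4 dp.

step 1: θ'=-0.5472 (R=-0.5000) → pose (2.3271, 0.1770, -0.5472)
step 2: θ'=1.9528 (R=-1.0000) → pose (0.8789, -1.0498, 1.9528)
step 3: θ'=1.9528 (straight) → pose (1.5779, -2.7896, 1.9528)
step 4: θ'=3.2028 (R=1.5000) → pose (0.0943, -1.8516, 3.2028)
step 5: θ'=3.2028 (straight) → pose (-1.1534, -1.9281, 3.2028)
step 6: θ'=3.8278 (R=-2.0000) → pose (-0.0085, -1.4791, 3.8278)

(-0.0085, -1.4791, 3.8278)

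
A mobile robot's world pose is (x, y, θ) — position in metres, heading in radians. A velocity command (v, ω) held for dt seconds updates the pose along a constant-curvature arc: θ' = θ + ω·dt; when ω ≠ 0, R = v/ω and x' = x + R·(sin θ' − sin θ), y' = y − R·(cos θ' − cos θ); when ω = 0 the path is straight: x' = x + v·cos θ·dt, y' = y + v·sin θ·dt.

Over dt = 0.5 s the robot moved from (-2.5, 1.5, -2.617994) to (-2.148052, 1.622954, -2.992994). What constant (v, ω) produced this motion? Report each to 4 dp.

v = -0.7500, ω = -0.7500

Δθ = -2.992994 − -2.617994 = -0.375000
ω = Δθ/dt = -0.375000/0.5 = -0.7500
R = Δx/(sin θ' − sin θ) = 1.0000
v = R·ω = 1.0000·-0.7500 = -0.7500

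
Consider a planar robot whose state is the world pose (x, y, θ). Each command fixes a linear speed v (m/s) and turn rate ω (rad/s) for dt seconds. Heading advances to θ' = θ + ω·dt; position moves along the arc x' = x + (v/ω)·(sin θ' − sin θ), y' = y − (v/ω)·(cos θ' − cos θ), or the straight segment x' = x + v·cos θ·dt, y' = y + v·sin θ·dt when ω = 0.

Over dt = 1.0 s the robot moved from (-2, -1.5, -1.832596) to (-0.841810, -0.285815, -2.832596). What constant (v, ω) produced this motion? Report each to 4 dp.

v = -1.7500, ω = -1.0000

Δθ = -2.832596 − -1.832596 = -1.000000
ω = Δθ/dt = -1.000000/1.0 = -1.0000
R = −Δy/(cos θ' − cos θ) = 1.7500
v = R·ω = 1.7500·-1.0000 = -1.7500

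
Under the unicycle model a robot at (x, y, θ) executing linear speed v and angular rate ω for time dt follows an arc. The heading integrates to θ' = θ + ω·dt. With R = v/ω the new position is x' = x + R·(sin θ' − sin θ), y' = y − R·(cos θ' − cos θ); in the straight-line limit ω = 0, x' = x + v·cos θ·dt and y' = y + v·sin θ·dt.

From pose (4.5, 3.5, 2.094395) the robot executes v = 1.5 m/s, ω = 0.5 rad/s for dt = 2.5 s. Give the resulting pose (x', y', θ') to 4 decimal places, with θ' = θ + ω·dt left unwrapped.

θ' = 2.0944 + 0.5·2.5 = 3.3444
R = v/ω = 1.5/0.5 = 3.0000
x' = 4.5 + 3.0000·(sin 3.3444 − sin 2.0944) = 1.2977
y' = 3.5 − 3.0000·(cos 3.3444 − cos 2.0944) = 4.9385

(1.2977, 4.9385, 3.3444)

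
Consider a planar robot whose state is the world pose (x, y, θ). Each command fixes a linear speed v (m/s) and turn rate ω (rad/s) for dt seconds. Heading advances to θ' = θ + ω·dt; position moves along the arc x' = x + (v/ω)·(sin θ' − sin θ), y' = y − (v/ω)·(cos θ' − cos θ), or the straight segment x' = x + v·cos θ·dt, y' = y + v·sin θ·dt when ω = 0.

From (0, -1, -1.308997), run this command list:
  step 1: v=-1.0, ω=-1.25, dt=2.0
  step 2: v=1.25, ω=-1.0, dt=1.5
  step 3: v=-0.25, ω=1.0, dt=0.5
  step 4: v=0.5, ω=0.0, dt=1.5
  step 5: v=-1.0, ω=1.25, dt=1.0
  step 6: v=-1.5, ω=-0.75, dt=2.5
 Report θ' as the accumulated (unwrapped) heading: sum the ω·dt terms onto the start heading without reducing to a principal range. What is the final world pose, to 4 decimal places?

step 1: θ'=-3.8090 (R=0.8000) → pose (1.2679, -0.1646, -3.8090)
step 2: θ'=-5.3090 (R=-1.2500) → pose (1.0075, 1.5195, -5.3090)
step 3: θ'=-4.8090 (R=-0.2500) → pose (0.9655, 1.4031, -4.8090)
step 4: θ'=-4.8090 (straight) → pose (1.0378, 2.1496, -4.8090)
step 5: θ'=-3.5590 (R=-0.8000) → pose (1.5098, 1.3412, -3.5590)
step 6: θ'=-5.4340 (R=2.0000) → pose (2.2005, -1.8083, -5.4340)

(2.2005, -1.8083, -5.4340)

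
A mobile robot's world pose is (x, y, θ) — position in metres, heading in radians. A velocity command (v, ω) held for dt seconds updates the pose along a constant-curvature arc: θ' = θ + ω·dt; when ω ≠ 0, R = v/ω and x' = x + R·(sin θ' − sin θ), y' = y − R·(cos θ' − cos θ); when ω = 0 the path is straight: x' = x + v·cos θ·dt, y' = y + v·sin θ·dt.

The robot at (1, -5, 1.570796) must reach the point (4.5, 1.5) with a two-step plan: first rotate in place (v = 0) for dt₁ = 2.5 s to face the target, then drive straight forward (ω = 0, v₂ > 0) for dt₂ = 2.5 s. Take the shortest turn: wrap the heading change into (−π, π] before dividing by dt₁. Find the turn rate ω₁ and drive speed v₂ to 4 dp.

ω₁ = -0.1976, v₂ = 2.9530

heading to target = atan2(1.5−-5, 4.5−1) = 1.0769
Δθ = wrap(1.0769 − 1.5708) = -0.4939; ω₁ = Δθ/dt₁ = -0.1976
distance = √((4.5−1)² + (1.5−-5)²) = 7.3824; v₂ = distance/dt₂ = 2.9530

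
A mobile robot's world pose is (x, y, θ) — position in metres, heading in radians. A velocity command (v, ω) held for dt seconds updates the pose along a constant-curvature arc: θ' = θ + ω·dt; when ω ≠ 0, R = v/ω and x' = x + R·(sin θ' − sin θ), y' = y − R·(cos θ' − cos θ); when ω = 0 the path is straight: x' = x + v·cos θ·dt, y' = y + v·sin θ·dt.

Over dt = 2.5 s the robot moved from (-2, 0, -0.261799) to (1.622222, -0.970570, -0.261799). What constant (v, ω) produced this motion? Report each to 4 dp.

Δθ = -0.261799 − -0.261799 = 0.000000
ω = Δθ/dt = 0.000000/2.5 = 0.0000
ω = 0 → v = (Δx·cos θ + Δy·sin θ)/dt = 1.5000

v = 1.5000, ω = 0.0000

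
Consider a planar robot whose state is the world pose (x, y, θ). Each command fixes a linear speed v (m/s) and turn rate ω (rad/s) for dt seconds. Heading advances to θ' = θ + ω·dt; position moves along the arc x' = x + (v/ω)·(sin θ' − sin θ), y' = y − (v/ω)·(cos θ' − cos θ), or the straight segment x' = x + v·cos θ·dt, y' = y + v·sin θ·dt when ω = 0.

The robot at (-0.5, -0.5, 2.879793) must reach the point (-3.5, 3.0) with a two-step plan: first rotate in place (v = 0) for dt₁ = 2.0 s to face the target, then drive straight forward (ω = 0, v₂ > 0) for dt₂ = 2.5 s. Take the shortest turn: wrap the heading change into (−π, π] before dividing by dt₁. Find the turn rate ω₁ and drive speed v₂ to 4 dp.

ω₁ = -0.3002, v₂ = 1.8439

heading to target = atan2(3−-0.5, -3.5−-0.5) = 2.2794
Δθ = wrap(2.2794 − 2.8798) = -0.6004; ω₁ = Δθ/dt₁ = -0.3002
distance = √((-3.5−-0.5)² + (3−-0.5)²) = 4.6098; v₂ = distance/dt₂ = 1.8439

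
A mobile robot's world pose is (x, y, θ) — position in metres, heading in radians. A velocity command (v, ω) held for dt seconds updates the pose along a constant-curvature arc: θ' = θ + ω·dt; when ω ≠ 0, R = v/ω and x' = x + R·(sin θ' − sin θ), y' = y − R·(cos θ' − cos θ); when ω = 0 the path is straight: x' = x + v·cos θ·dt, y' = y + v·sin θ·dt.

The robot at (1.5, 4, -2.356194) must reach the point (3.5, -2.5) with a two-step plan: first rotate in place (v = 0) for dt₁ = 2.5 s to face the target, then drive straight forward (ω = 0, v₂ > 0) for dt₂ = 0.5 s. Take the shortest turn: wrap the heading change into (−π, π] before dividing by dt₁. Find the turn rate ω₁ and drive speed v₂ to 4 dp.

heading to target = atan2(-2.5−4, 3.5−1.5) = -1.2723
Δθ = wrap(-1.2723 − -2.3562) = 1.0839; ω₁ = Δθ/dt₁ = 0.4336
distance = √((3.5−1.5)² + (-2.5−4)²) = 6.8007; v₂ = distance/dt₂ = 13.6015

ω₁ = 0.4336, v₂ = 13.6015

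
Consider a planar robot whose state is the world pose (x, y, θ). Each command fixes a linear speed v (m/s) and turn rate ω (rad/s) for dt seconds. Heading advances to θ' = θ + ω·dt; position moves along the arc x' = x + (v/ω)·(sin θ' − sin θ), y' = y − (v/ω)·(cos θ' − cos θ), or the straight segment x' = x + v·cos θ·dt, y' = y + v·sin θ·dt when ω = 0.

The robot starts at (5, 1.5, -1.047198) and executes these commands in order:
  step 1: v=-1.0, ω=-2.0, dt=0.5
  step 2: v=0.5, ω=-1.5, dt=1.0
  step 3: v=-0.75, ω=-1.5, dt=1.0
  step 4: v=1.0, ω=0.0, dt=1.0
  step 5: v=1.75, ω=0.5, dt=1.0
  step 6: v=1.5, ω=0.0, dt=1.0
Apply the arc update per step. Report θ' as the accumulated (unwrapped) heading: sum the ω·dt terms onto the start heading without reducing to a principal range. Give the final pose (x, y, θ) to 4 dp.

step 1: θ'=-2.0472 (R=0.5000) → pose (4.9887, 1.9793, -2.0472)
step 2: θ'=-3.5472 (R=-0.3333) → pose (4.5609, 1.8259, -3.5472)
step 3: θ'=-5.0472 (R=0.5000) → pose (4.8359, 1.2021, -5.0472)
step 4: θ'=-5.0472 (straight) → pose (5.1645, 2.1466, -5.0472)
step 5: θ'=-4.5472 (R=3.5000) → pose (5.3112, 3.8722, -4.5472)
step 6: θ'=-4.5472 (straight) → pose (5.0645, 5.3518, -4.5472)

(5.0645, 5.3518, -4.5472)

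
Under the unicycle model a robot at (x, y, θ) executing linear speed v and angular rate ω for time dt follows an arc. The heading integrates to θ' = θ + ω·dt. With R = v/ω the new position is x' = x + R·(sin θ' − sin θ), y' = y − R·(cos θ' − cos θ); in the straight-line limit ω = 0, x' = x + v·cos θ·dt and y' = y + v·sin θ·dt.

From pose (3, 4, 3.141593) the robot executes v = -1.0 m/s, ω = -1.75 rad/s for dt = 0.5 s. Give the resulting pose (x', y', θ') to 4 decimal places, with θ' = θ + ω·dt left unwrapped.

θ' = 3.1416 + -1.75·0.5 = 2.2666
R = v/ω = -1.0/-1.75 = 0.5714
x' = 3 + 0.5714·(sin 2.2666 − sin 3.1416) = 3.4386
y' = 4 − 0.5714·(cos 2.2666 − cos 3.1416) = 3.7949

(3.4386, 3.7949, 2.2666)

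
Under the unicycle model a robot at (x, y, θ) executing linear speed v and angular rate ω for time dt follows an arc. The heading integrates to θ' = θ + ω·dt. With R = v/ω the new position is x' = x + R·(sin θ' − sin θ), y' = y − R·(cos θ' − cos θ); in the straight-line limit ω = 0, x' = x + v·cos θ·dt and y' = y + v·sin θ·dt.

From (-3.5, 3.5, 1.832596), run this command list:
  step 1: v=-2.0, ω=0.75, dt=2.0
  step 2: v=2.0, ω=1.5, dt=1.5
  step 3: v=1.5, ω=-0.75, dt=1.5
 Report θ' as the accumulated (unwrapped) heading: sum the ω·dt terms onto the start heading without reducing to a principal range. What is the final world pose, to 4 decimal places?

step 1: θ'=3.3326 (R=-2.6667) → pose (-0.4179, 1.5720, 3.3326)
step 2: θ'=5.5826 (R=1.3333) → pose (-1.0244, -0.7564, 5.5826)
step 3: θ'=4.4576 (R=-2.0000) → pose (-0.3783, -2.7894, 4.4576)

(-0.3783, -2.7894, 4.4576)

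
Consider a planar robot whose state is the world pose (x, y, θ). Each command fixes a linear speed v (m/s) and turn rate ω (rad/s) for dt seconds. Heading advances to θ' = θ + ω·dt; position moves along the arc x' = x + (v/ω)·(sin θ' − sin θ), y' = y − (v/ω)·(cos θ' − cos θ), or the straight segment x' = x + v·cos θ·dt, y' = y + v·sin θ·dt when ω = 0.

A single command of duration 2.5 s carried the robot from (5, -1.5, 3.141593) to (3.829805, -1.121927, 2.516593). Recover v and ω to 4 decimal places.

v = 0.5000, ω = -0.2500

Δθ = 2.516593 − 3.141593 = -0.625000
ω = Δθ/dt = -0.625000/2.5 = -0.2500
R = Δx/(sin θ' − sin θ) = -2.0000
v = R·ω = -2.0000·-0.2500 = 0.5000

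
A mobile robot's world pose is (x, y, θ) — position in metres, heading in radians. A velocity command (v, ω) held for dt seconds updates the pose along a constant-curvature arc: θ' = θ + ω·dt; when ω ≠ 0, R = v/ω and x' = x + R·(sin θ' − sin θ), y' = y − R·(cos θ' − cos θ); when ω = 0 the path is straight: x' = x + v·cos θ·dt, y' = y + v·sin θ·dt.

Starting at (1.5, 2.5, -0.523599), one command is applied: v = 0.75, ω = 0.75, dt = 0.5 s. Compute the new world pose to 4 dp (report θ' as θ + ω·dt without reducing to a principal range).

(1.8519, 2.3770, -0.1486)

θ' = -0.5236 + 0.75·0.5 = -0.1486
R = v/ω = 0.75/0.75 = 1.0000
x' = 1.5 + 1.0000·(sin -0.1486 − sin -0.5236) = 1.8519
y' = 2.5 − 1.0000·(cos -0.1486 − cos -0.5236) = 2.3770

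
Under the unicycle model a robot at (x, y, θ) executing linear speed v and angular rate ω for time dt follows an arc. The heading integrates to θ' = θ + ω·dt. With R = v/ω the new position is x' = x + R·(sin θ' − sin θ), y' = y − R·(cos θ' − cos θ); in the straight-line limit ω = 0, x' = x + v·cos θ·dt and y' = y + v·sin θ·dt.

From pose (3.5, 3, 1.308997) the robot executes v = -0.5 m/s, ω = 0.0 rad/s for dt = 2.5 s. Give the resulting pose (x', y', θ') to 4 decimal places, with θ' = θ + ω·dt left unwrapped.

θ' = 1.3090 + 0.0·2.5 = 1.3090
ω = 0 → straight: x' = 3.5 + -0.5·cos(1.3090)·2.5 = 3.1765
y' = 3 + -0.5·sin(1.3090)·2.5 = 1.7926

(3.1765, 1.7926, 1.3090)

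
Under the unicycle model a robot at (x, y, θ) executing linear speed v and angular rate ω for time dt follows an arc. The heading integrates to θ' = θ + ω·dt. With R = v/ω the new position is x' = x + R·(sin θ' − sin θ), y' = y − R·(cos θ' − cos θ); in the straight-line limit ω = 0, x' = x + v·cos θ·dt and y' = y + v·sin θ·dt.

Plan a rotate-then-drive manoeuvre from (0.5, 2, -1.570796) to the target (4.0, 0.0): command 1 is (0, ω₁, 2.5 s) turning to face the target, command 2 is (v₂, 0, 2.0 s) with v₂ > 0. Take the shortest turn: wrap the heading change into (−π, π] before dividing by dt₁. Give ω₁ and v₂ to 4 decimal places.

ω₁ = 0.4207, v₂ = 2.0156

heading to target = atan2(0−2, 4−0.5) = -0.5191
Δθ = wrap(-0.5191 − -1.5708) = 1.0516; ω₁ = Δθ/dt₁ = 0.4207
distance = √((4−0.5)² + (0−2)²) = 4.0311; v₂ = distance/dt₂ = 2.0156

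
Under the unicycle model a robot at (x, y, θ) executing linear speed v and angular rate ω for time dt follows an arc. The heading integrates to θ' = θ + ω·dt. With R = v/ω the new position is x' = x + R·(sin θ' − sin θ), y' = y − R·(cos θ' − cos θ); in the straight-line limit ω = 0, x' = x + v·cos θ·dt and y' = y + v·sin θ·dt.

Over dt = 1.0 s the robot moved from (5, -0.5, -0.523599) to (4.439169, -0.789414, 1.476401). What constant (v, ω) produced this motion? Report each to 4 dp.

v = -0.7500, ω = 2.0000

Δθ = 1.476401 − -0.523599 = 2.000000
ω = Δθ/dt = 2.000000/1.0 = 2.0000
R = Δx/(sin θ' − sin θ) = -0.3750
v = R·ω = -0.3750·2.0000 = -0.7500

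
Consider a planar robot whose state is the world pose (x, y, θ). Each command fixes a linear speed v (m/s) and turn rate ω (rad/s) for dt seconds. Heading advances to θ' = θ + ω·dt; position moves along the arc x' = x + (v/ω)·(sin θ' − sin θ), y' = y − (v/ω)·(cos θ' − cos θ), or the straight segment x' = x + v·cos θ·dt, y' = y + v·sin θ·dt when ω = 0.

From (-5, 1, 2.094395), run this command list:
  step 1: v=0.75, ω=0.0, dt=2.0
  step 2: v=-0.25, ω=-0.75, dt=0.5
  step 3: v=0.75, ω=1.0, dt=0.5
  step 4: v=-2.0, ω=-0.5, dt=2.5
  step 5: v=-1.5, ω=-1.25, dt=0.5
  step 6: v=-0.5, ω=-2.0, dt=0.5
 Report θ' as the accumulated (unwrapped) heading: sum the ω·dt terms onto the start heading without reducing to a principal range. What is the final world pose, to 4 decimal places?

(-6.5637, -2.5692, -0.6556)

step 1: θ'=2.0944 (straight) → pose (-5.7500, 2.2990, 2.0944)
step 2: θ'=1.7194 (R=0.3333) → pose (-5.7090, 2.1817, 1.7194)
step 3: θ'=2.2194 (R=0.7500) → pose (-5.8531, 2.5237, 2.2194)
step 4: θ'=0.9694 (R=4.0000) → pose (-5.7426, -2.1557, 0.9694)
step 5: θ'=0.3444 (R=1.2000) → pose (-6.3269, -2.6063, 0.3444)
step 6: θ'=-0.6556 (R=0.2500) → pose (-6.5637, -2.5692, -0.6556)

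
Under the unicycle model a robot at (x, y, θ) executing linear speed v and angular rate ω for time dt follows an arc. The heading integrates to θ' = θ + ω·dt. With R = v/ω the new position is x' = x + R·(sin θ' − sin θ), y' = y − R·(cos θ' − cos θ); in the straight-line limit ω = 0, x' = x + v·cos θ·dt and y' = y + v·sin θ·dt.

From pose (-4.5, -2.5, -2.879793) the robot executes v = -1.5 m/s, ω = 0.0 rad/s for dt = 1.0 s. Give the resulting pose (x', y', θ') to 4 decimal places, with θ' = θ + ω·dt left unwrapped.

θ' = -2.8798 + 0.0·1.0 = -2.8798
ω = 0 → straight: x' = -4.5 + -1.5·cos(-2.8798)·1.0 = -3.0511
y' = -2.5 + -1.5·sin(-2.8798)·1.0 = -2.1118

(-3.0511, -2.1118, -2.8798)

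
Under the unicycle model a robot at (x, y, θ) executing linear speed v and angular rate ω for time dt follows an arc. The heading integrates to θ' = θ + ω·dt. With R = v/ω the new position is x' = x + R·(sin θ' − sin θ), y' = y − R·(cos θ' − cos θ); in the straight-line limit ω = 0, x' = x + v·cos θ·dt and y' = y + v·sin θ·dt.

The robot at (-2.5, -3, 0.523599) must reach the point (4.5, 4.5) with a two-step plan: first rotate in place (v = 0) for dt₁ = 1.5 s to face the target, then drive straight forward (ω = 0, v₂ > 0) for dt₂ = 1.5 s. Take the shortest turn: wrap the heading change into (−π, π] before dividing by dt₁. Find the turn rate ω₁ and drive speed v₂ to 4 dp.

ω₁ = 0.1975, v₂ = 6.8394

heading to target = atan2(4.5−-3, 4.5−-2.5) = 0.8199
Δθ = wrap(0.8199 − 0.5236) = 0.2963; ω₁ = Δθ/dt₁ = 0.1975
distance = √((4.5−-2.5)² + (4.5−-3)²) = 10.2591; v₂ = distance/dt₂ = 6.8394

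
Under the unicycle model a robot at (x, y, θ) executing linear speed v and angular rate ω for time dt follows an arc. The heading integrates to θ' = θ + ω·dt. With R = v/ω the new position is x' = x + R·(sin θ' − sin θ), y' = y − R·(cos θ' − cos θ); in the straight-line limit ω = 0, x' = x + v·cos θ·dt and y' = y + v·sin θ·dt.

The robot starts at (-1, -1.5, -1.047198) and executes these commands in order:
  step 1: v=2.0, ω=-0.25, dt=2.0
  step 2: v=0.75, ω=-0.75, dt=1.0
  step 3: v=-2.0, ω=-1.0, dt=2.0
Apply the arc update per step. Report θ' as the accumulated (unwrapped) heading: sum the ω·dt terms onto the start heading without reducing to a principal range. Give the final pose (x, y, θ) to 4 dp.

(3.1426, -6.5206, -4.2972)

step 1: θ'=-1.5472 (R=-8.0000) → pose (0.0696, -5.3112, -1.5472)
step 2: θ'=-2.2972 (R=-1.0000) → pose (-0.1826, -5.9990, -2.2972)
step 3: θ'=-4.2972 (R=2.0000) → pose (3.1426, -6.5206, -4.2972)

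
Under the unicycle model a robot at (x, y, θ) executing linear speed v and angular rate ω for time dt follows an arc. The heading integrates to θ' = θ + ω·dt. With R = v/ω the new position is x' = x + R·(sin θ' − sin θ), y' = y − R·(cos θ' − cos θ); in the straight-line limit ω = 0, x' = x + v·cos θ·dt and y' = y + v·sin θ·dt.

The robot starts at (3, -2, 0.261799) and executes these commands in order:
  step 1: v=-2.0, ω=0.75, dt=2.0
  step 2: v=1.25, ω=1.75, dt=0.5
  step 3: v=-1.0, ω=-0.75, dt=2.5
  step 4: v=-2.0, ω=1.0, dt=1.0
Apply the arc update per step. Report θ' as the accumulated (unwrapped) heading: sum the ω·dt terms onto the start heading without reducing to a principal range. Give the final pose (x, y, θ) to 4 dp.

step 1: θ'=1.7618 (R=-2.6667) → pose (1.0720, -5.0821, 1.7618)
step 2: θ'=2.6368 (R=0.7143) → pose (0.7162, -4.5925, 2.6368)
step 3: θ'=0.7618 (R=1.3333) → pose (0.9916, -6.7243, 0.7618)
step 4: θ'=1.7618 (R=-2.0000) → pose (0.4084, -8.5512, 1.7618)

(0.4084, -8.5512, 1.7618)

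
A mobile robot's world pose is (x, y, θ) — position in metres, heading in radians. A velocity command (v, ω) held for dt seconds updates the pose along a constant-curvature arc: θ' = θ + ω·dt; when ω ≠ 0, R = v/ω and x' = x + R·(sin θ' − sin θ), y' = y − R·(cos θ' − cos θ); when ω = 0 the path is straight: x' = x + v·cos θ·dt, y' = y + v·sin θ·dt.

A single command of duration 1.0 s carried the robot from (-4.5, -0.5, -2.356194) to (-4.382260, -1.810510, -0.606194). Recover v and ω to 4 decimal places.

v = 1.5000, ω = 1.7500

Δθ = -0.606194 − -2.356194 = 1.750000
ω = Δθ/dt = 1.750000/1.0 = 1.7500
R = −Δy/(cos θ' − cos θ) = 0.8571
v = R·ω = 0.8571·1.7500 = 1.5000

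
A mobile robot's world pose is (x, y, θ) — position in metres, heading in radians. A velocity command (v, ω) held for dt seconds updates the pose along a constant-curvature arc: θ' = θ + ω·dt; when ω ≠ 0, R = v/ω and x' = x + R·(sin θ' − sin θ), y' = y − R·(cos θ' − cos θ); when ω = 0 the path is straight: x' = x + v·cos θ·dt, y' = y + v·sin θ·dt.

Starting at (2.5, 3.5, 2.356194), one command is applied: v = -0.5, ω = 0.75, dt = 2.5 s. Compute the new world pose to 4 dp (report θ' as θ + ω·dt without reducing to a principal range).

(3.5624, 3.6628, 4.2312)

θ' = 2.3562 + 0.75·2.5 = 4.2312
R = v/ω = -0.5/0.75 = -0.6667
x' = 2.5 + -0.6667·(sin 4.2312 − sin 2.3562) = 3.5624
y' = 3.5 − -0.6667·(cos 4.2312 − cos 2.3562) = 3.6628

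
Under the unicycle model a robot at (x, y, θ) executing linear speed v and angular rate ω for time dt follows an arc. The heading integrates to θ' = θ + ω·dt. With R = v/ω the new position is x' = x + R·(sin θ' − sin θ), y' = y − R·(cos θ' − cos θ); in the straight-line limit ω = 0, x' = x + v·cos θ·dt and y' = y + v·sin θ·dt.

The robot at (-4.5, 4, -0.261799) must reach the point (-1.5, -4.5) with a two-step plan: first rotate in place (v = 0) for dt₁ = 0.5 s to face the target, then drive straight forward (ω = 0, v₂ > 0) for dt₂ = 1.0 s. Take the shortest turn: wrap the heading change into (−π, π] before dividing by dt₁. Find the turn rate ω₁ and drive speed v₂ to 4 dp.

heading to target = atan2(-4.5−4, -1.5−-4.5) = -1.2315
Δθ = wrap(-1.2315 − -0.2618) = -0.9697; ω₁ = Δθ/dt₁ = -1.9394
distance = √((-1.5−-4.5)² + (-4.5−4)²) = 9.0139; v₂ = distance/dt₂ = 9.0139

ω₁ = -1.9394, v₂ = 9.0139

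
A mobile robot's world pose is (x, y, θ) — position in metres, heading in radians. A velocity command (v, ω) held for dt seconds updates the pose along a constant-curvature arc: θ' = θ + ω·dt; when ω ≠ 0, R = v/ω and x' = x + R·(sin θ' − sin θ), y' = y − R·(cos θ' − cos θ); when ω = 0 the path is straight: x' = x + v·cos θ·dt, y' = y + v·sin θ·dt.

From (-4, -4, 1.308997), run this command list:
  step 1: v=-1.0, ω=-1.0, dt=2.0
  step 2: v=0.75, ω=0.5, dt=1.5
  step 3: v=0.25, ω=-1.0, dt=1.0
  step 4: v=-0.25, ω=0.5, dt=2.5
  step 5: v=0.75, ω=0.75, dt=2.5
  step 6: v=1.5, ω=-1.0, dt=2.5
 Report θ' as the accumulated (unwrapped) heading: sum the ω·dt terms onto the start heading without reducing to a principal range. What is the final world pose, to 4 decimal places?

step 1: θ'=-0.6910 (R=1.0000) → pose (-5.6032, -4.5118, -0.6910)
step 2: θ'=0.0590 (R=1.5000) → pose (-4.5588, -4.8533, 0.0590)
step 3: θ'=-0.9410 (R=-0.2500) → pose (-4.3420, -4.9556, -0.9410)
step 4: θ'=0.3090 (R=-0.5000) → pose (-4.8982, -4.7738, 0.3090)
step 5: θ'=2.1840 (R=1.0000) → pose (-4.3845, -3.2456, 2.1840)
step 6: θ'=-0.3160 (R=-1.5000) → pose (-2.6916, -0.9567, -0.3160)

(-2.6916, -0.9567, -0.3160)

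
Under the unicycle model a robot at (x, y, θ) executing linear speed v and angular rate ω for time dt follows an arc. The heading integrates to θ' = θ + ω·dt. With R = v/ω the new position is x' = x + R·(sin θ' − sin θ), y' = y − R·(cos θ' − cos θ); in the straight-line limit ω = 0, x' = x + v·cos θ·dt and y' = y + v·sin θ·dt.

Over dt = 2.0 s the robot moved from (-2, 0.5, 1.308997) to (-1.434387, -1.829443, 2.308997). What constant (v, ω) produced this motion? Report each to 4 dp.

v = -1.2500, ω = 0.5000

Δθ = 2.308997 − 1.308997 = 1.000000
ω = Δθ/dt = 1.000000/2.0 = 0.5000
R = −Δy/(cos θ' − cos θ) = -2.5000
v = R·ω = -2.5000·0.5000 = -1.2500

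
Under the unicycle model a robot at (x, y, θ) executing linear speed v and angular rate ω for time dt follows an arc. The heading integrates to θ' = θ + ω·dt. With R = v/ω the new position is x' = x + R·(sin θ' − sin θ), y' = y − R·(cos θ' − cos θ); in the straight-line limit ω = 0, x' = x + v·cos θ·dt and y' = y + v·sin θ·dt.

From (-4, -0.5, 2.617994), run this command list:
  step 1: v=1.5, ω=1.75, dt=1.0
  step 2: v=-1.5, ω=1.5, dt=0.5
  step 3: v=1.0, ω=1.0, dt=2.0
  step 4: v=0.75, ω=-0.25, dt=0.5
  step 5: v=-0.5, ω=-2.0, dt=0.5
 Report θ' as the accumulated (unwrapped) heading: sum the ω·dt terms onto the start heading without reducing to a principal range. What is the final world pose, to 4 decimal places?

step 1: θ'=4.3680 (R=0.8571) → pose (-5.2354, -0.9529, 4.3680)
step 2: θ'=5.1180 (R=-1.0000) → pose (-5.2578, -0.2207, 5.1180)
step 3: θ'=7.1180 (R=1.0000) → pose (-3.5978, -0.4975, 7.1180)
step 4: θ'=6.9930 (R=-3.0000) → pose (-3.3293, -0.2360, 6.9930)
step 5: θ'=5.9930 (R=0.2500) → pose (-3.5638, -0.2859, 5.9930)

(-3.5638, -0.2859, 5.9930)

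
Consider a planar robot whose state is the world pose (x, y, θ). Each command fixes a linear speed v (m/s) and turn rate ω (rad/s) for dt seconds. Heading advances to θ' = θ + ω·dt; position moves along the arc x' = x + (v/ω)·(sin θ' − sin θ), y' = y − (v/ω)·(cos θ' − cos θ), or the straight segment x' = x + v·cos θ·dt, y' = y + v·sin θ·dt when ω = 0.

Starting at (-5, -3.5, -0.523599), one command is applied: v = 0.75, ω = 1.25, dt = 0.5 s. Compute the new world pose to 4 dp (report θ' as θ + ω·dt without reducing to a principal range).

θ' = -0.5236 + 1.25·0.5 = 0.1014
R = v/ω = 0.75/1.25 = 0.6000
x' = -5 + 0.6000·(sin 0.1014 − sin -0.5236) = -4.6393
y' = -3.5 − 0.6000·(cos 0.1014 − cos -0.5236) = -3.5773

(-4.6393, -3.5773, 0.1014)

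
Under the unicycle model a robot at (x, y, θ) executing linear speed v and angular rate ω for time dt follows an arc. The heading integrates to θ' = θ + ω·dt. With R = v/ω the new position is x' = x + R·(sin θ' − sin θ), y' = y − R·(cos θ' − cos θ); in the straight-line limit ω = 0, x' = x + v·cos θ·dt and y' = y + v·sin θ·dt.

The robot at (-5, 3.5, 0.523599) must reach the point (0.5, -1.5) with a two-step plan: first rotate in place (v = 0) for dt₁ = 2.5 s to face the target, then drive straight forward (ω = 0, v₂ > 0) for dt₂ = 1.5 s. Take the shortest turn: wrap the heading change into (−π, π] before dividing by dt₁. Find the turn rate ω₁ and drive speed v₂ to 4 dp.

heading to target = atan2(-1.5−3.5, 0.5−-5) = -0.7378
Δθ = wrap(-0.7378 − 0.5236) = -1.2614; ω₁ = Δθ/dt₁ = -0.5046
distance = √((0.5−-5)² + (-1.5−3.5)²) = 7.4330; v₂ = distance/dt₂ = 4.9554

ω₁ = -0.5046, v₂ = 4.9554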